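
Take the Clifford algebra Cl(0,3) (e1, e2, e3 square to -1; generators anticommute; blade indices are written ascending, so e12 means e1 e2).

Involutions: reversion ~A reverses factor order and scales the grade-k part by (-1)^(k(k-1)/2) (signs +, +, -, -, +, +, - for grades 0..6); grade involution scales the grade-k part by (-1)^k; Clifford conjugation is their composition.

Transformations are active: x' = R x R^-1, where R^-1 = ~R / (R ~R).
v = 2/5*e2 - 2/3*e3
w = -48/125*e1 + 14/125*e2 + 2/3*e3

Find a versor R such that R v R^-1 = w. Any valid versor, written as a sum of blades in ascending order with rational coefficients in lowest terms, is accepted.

Key observation: q(v) = q(w) = -136/225 (sandwiches preserve the norm), so R = v + w = -48/125*e1 + 64/125*e2 works whenever it is invertible — the component of v along it is kept and (v - w)/2 reverses, sending v to w.
Answer: -48/125*e1 + 64/125*e2


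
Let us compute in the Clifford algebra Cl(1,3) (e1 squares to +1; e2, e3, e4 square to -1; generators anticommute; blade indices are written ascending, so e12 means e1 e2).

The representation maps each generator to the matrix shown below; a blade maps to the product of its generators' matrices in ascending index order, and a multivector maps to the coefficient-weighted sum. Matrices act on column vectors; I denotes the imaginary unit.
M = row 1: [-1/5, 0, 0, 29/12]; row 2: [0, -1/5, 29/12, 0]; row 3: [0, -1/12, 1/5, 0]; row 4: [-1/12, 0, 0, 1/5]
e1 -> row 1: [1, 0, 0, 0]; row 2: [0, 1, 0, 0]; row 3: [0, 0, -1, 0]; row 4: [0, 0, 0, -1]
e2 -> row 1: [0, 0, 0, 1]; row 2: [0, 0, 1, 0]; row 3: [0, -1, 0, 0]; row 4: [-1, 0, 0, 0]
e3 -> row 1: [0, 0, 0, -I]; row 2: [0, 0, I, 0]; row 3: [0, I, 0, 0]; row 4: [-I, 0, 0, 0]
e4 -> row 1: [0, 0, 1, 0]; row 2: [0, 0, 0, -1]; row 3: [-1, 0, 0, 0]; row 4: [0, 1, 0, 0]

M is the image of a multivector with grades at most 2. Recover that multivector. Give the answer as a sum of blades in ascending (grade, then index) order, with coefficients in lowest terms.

Method: the blade images are trace-orthogonal — tr(rho(e_A) rho(e_B)^-1) = 4 if A = B and 0 otherwise — and rho(e_A)^-1 = (e_A)^2 * rho(e_A) with (e_A)^2 = +1 or -1, so the coefficient of e_A in the preimage is (e_A)^2 * tr(M rho(e_A))/4.
Nonzero projections over blades of grade <= 2: e1: (e1)^2 = +1, tr(M rho(e1)) = -4/5, coefficient -1/5; e2: (e2)^2 = -1, tr(M rho(e2)) = -5, coefficient 5/4; e12: (e12)^2 = +1, tr(M rho(e12)) = 14/3, coefficient 7/6. Every other blade of grade <= 2 projects to 0.
Answer: -1/5*e1 + 5/4*e2 + 7/6*e12


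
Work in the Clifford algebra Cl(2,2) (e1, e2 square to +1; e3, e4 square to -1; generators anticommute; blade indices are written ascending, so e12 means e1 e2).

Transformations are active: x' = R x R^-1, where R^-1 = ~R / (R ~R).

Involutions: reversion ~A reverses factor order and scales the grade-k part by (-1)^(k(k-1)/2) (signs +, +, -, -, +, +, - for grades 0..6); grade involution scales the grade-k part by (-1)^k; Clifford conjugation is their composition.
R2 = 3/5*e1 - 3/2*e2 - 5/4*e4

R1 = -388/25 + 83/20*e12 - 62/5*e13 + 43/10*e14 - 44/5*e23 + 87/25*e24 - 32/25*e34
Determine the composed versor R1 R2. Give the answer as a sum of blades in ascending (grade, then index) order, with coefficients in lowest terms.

Distribute over the terms of R2 (each basis-blade product reordered to ascending indices, repeated generators contracted through their squares):
R1 (3/5*e1) = -1164/125*e1 - 249/100*e2 + 186/25*e3 - 129/50*e4 - 132/25*e123 + 261/125*e124 - 96/125*e134
R1 (-3/2*e2) = -249/40*e1 + 582/25*e2 - 66/5*e3 + 261/50*e4 - 93/5*e123 + 129/20*e124 + 48/25*e234
R1 (-5/4*e4) = 43/8*e1 + 87/20*e2 - 8/5*e3 + 97/5*e4 - 83/16*e124 + 31/2*e134 + 11*e234
Summing the partial products and collecting blades:
Answer: -5081/500*e1 + 1257/50*e2 - 184/25*e3 + 551/25*e4 - 597/25*e123 + 6701/2000*e124 + 3683/250*e134 + 323/25*e234


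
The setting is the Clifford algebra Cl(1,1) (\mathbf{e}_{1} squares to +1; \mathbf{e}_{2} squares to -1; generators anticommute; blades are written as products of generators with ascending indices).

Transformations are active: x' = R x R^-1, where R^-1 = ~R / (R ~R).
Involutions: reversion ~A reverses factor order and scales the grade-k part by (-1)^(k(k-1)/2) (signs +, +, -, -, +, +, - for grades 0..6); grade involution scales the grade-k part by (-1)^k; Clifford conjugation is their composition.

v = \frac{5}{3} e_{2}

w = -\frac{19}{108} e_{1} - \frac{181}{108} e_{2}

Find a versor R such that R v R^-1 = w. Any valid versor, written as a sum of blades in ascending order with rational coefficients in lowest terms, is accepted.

Equal squares first: v^2 = w^2 = -\frac{25}{9}. Then v + w = -\frac{19}{108} e_{1} - \frac{1}{108} e_{2} is a versor taking v to w, provided it is invertible.
Answer: -\frac{19}{108} e_{1} - \frac{1}{108} e_{2}


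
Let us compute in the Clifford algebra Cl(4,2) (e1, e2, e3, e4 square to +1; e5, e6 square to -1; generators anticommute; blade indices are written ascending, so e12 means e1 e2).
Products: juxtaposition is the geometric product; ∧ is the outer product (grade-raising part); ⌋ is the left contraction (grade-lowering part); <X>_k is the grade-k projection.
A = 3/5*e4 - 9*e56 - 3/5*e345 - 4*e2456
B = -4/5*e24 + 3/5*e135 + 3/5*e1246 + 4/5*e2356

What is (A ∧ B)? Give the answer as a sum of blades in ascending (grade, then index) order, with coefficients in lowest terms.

step 1: 9/25*e1345 + 36/5*e2456 + 12/25*e23456
Answer: 9/25*e1345 + 36/5*e2456 + 12/25*e23456


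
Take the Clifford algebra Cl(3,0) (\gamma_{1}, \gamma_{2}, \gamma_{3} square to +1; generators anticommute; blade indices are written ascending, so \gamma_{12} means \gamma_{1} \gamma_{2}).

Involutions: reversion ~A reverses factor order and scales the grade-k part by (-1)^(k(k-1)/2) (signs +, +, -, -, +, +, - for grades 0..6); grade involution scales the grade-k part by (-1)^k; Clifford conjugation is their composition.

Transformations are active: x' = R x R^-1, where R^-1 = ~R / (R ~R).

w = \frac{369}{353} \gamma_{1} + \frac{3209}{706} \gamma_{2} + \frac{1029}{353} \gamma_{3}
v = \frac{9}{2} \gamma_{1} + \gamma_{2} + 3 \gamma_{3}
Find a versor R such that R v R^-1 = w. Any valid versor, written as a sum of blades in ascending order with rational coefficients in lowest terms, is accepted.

Reasoning: v^2 = w^2 = \frac{121}{4} since conjugation preserves the quadratic form; R = v + w = \frac{3915}{706} \gamma_{1} + \frac{3915}{706} \gamma_{2} + \frac{2088}{353} \gamma_{3} is then valid when invertible, keeping its own part and reversing (v - w)/2.
Answer: \frac{3915}{706} \gamma_{1} + \frac{3915}{706} \gamma_{2} + \frac{2088}{353} \gamma_{3}


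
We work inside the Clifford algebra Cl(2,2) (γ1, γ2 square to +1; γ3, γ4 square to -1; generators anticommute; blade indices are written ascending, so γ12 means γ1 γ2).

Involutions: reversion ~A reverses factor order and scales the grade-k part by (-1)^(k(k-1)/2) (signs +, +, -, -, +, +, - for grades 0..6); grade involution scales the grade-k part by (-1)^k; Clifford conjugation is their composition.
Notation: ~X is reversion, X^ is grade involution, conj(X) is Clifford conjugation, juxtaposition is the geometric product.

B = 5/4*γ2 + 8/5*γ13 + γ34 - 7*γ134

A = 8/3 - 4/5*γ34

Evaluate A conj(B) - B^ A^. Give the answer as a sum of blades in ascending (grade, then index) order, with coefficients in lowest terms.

first term: -4/5 - 28/5*γ1 - 10/3*γ2 - 64/15*γ13 + 32/25*γ14 - 8/3*γ34 - 56/3*γ134 + γ234
second term: 4/5 + 28/5*γ1 - 10/3*γ2 + 64/15*γ13 + 32/25*γ14 + 8/3*γ34 + 56/3*γ134 + γ234
Answer: -8/5 - 56/5*γ1 - 128/15*γ13 - 16/3*γ34 - 112/3*γ134


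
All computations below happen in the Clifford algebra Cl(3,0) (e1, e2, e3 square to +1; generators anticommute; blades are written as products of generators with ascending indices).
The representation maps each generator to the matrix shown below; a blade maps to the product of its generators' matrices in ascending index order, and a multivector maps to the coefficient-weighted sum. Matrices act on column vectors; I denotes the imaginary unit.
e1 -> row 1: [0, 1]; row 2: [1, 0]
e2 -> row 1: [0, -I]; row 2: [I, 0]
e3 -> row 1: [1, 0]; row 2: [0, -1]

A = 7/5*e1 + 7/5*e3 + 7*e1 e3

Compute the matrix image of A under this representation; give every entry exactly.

Bivector images (products of the table entries): rho(e1 e3) = rho(e1)rho(e3) = row 1: [0, -1]; row 2: [1, 0].
M = (7/5)*rho(e1) + (7/5)*rho(e3) + (7)*rho(e1 e3), summed entrywise:
Answer: row 1: [7/5, -28/5]; row 2: [42/5, -7/5]


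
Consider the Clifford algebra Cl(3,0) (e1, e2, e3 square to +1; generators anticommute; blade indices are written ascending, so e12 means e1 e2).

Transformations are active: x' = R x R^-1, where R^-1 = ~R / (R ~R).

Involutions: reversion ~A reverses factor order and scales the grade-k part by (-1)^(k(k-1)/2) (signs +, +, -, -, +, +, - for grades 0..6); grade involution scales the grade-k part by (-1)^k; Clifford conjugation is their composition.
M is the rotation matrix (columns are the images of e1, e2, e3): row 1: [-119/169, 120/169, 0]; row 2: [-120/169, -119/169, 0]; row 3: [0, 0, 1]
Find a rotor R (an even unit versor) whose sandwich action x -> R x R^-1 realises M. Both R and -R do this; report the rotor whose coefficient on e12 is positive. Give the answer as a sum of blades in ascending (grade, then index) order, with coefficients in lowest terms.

Method: write R = a + b12*e12 + b13*e13 + b23*e23 with a^2 + b12^2 + b13^2 + b23^2 = 1 (so R^-1 = ~R). Expanding the columns R e_j ~R gives tr M = 4a^2 - 1 and, from the antisymmetric part, M21 - M12 = -4a*b12, M13 - M31 = 4a*b13, M32 - M23 = -4a*b23.
Here tr M = -69/169, so a^2 = (1 + tr M)/4 = 25/169 and a = ±5/13. Taking a = 5/13: M21 - M12 = -240/169, M13 - M31 = 0, M32 - M23 = 0, giving b12 = 12/13, b13 = 0, b23 = 0, i.e. R = 5/13 + 12/13*e12.
Its e12 coefficient is already positive.
Answer: 5/13 + 12/13*e12. Sheet selection: the two-to-one cover makes ±R indistinguishable at the matrix level (trace -69/169), so uniqueness comes from the required sign on e12.


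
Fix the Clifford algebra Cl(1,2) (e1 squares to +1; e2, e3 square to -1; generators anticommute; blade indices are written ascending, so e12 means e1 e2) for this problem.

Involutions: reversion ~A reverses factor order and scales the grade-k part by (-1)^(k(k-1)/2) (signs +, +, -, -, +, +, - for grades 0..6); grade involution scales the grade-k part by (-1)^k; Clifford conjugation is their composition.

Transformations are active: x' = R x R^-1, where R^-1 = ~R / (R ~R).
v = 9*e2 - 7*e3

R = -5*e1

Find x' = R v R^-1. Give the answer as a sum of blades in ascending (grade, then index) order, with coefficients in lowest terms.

~R = -5*e1, and R ~R = 25, so R^-1 = ~R / (25).
R v = -45*e12 + 35*e13
Answer: -9*e2 + 7*e3


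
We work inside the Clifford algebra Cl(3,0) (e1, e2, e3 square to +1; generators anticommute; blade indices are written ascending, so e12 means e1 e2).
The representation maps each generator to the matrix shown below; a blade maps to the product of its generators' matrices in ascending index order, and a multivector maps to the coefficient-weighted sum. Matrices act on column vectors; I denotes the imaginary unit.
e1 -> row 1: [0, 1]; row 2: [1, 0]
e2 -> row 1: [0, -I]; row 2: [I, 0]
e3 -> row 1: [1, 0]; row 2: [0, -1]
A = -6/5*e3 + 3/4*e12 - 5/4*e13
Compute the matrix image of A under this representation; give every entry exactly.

Bivector images (products of the table entries): rho(e12) = rho(e1)rho(e2) = row 1: [I, 0]; row 2: [0, -I]; rho(e13) = rho(e1)rho(e3) = row 1: [0, -1]; row 2: [1, 0].
M = (-6/5)*rho(e3) + (3/4)*rho(e12) + (-5/4)*rho(e13), summed entrywise:
Answer: row 1: [-6/5 + 3*I/4, 5/4]; row 2: [-5/4, 6/5 - 3*I/4]


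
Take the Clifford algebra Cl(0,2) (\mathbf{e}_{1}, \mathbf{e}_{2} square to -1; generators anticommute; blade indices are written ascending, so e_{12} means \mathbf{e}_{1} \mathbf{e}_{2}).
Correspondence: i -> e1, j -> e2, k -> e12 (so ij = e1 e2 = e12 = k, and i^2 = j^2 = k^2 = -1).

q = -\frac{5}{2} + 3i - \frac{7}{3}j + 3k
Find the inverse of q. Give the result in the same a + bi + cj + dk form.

In blades: q = -\frac{5}{2} + 3 e_{1} - \frac{7}{3} e_{2} + 3 e_{12}.
With qbar = -\frac{5}{2} - 3 e_{1} + \frac{7}{3} e_{2} - 3 e_{12} (scalar fixed, mapped units negated), q qbar = \frac{1069}{36} (the sum of squared coefficients), so q^-1 = qbar / (\frac{1069}{36}) = -\frac{90}{1069} - \frac{108}{1069} e_{1} + \frac{84}{1069} e_{2} - \frac{108}{1069} e_{12}; translating back:
Answer: -\frac{90}{1069} - \frac{108}{1069}i + \frac{84}{1069}j - \frac{108}{1069}k


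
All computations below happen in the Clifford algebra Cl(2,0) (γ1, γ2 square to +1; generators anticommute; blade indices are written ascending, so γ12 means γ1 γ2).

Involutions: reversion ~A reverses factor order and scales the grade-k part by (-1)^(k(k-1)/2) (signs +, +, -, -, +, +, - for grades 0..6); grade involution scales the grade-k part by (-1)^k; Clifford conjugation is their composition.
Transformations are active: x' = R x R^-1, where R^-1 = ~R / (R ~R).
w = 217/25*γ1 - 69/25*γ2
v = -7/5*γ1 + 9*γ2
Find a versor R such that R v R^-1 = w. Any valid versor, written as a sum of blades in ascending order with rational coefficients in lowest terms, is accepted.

Construction: equal norms (both 2074/25) license R = v + w = 182/25*γ1 + 156/25*γ2 — nothing changes along that direction, while (v - w)/2 changes sign, so v maps onto w.
Answer: 182/25*γ1 + 156/25*γ2


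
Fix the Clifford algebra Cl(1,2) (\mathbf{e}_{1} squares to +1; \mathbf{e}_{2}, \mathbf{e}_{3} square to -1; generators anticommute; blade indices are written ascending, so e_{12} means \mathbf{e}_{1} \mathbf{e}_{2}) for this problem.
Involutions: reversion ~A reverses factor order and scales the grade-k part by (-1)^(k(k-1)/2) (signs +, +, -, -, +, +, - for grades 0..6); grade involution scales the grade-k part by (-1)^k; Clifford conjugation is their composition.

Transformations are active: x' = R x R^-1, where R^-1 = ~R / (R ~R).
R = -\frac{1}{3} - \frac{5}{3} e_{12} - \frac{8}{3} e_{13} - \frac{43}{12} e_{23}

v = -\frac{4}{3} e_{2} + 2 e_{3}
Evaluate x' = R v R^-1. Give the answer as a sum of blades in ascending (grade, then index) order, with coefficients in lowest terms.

~R = -\frac{1}{3} + \frac{5}{3} e_{12} + \frac{8}{3} e_{13} + \frac{43}{12} e_{23}, and R ~R = \frac{49}{16}, so R^-1 = ~R / (\frac{49}{16}).
R v = \frac{28}{9} e_{1} + \frac{137}{18} e_{2} + \frac{37}{9} e_{3} - \frac{62}{9} e_{123}
Answer: \frac{20432}{1323} e_{1} + \frac{572}{49} e_{2} - \frac{13750}{1323} e_{3}


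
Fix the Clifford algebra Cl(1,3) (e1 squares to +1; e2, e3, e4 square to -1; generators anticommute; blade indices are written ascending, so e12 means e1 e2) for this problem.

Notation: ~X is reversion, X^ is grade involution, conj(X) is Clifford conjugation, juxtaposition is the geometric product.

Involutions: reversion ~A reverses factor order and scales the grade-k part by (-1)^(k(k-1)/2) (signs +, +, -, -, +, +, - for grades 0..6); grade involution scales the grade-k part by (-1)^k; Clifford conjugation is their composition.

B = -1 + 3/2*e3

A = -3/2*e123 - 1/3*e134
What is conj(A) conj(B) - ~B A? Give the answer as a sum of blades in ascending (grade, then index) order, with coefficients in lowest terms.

first term: -9/4*e12 + 1/2*e14 + 3/2*e123 + 1/3*e134
second term: 9/4*e12 - 1/2*e14 + 3/2*e123 + 1/3*e134
Answer: -9/2*e12 + e14


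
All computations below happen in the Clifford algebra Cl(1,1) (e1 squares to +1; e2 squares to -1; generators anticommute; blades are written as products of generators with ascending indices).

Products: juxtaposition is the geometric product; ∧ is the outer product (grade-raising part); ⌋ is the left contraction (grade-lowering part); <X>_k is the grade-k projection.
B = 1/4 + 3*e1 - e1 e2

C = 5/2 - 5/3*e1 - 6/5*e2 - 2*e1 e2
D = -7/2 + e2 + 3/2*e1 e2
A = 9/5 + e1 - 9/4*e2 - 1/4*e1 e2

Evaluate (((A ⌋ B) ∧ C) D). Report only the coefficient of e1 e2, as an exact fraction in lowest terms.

step 1: 37/10 + 153/20*e1 - e2 - 9/5*e1 e2
step 2: 37/4 + 311/24*e1 - 347/50*e2 - 1706/75*e1 e2
step 3: -11911/200 - 13207/400*e1 + 21191/400*e2 + 15967/150*e1 e2
Answer: 15967/150


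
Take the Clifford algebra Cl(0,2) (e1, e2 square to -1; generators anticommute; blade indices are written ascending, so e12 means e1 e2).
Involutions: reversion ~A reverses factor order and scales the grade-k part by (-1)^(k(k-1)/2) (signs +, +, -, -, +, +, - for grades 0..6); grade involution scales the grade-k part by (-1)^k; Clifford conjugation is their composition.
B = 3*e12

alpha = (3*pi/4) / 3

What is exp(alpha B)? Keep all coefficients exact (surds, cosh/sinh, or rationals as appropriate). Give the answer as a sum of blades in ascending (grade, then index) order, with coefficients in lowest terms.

B^2 = (3)^2*(e12)^2 = 9*(-1) = -9 (a basis 2-blade squares to minus the product of its generators' squares).
B^2 = -9 — since the square is negative, the closed form is circular: l = 3, alpha*l = 3*pi/4, so exp(alpha B) = cos(3*pi/4) + (sin(3*pi/4)/3)*B = -sqrt(2)/2 + (sqrt(2)/6)*B.
Answer: -sqrt(2)/2 + sqrt(2)/2*e12


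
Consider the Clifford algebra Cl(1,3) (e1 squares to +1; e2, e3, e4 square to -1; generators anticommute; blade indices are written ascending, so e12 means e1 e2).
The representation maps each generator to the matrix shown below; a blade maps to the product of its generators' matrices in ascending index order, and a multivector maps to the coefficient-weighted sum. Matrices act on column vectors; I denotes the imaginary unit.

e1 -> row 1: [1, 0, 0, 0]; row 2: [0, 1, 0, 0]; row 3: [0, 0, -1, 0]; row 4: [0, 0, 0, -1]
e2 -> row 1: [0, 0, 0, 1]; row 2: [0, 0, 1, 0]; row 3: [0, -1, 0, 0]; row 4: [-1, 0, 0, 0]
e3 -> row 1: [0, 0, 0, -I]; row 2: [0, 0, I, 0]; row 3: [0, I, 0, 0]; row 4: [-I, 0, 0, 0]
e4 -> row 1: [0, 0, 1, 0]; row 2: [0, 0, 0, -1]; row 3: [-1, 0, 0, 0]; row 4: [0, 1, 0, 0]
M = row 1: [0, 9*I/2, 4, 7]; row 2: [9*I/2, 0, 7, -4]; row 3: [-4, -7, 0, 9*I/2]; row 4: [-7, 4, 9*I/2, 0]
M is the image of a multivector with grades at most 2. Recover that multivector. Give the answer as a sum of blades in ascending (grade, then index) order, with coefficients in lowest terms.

Method: the blade images are trace-orthogonal — tr(rho(e_A) rho(e_B)^-1) = 4 if A = B and 0 otherwise — and rho(e_A)^-1 = (e_A)^2 * rho(e_A) with (e_A)^2 = +1 or -1, so the coefficient of e_A in the preimage is (e_A)^2 * tr(M rho(e_A))/4.
Nonzero projections over blades of grade <= 2: e2: (e2)^2 = -1, tr(M rho(e2)) = -28, coefficient 7; e4: (e4)^2 = -1, tr(M rho(e4)) = -16, coefficient 4; e34: (e34)^2 = -1, tr(M rho(e34)) = 18, coefficient -9/2. Every other blade of grade <= 2 projects to 0.
Answer: 7*e2 + 4*e4 - 9/2*e34


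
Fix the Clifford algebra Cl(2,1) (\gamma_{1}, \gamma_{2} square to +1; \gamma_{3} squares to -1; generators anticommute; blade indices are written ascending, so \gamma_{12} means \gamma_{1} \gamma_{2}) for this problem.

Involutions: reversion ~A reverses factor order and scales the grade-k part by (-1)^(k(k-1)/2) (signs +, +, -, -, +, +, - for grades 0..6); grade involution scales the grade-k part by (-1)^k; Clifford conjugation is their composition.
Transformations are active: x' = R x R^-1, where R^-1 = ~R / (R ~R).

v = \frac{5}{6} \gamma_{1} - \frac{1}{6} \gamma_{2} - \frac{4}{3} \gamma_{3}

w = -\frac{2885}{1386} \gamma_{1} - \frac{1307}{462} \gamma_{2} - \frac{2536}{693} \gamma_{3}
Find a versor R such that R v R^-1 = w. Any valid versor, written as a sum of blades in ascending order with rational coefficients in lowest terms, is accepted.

Since q(v) = q(w) = -\frac{19}{18}, the sum R = v + w = -\frac{865}{693} \gamma_{1} - \frac{692}{231} \gamma_{2} - \frac{3460}{693} \gamma_{3} does the job whenever invertible.
Answer: -\frac{865}{693} \gamma_{1} - \frac{692}{231} \gamma_{2} - \frac{3460}{693} \gamma_{3}


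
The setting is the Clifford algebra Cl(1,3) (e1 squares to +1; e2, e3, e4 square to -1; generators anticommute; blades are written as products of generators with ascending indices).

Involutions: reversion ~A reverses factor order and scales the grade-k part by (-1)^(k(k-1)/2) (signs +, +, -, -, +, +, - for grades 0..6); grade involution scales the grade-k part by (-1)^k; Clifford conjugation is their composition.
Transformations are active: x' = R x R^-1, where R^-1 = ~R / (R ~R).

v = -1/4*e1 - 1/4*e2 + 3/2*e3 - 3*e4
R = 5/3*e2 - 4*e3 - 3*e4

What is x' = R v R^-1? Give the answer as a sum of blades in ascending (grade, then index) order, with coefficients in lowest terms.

~R = 5/3*e2 - 4*e3 - 3*e4, and R ~R = -250/9, so R^-1 = ~R / (-250/9).
R v = -31/12 + 5/12*e1 e2 - e1 e3 - 3/4*e1 e4 + 3/2*e2 e3 - 23/4*e2 e4 + 33/2*e3 e4
Answer: 1/4*e1 + 14/25*e2 - 561/250*e3 + 1221/500*e4


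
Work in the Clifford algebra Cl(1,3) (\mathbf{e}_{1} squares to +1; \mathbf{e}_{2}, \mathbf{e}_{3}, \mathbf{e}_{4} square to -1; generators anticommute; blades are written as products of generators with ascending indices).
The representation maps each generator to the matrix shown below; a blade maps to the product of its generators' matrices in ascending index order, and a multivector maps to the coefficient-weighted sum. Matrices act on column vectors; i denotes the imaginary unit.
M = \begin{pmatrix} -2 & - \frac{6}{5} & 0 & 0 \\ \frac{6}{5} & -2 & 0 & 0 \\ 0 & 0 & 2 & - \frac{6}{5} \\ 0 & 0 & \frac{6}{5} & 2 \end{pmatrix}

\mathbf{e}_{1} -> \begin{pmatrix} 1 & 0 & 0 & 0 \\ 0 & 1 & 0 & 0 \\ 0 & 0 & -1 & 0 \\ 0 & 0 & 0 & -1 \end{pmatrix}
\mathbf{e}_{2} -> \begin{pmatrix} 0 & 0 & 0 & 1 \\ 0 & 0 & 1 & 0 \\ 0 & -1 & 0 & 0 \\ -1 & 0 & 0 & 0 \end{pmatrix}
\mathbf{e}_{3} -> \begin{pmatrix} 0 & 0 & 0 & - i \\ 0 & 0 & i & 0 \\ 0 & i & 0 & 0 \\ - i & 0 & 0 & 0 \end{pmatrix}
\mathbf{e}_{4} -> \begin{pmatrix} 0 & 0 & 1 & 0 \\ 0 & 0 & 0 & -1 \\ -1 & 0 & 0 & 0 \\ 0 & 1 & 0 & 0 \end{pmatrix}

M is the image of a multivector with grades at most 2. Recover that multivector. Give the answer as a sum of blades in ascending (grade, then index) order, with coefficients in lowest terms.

Method: the blade images are trace-orthogonal — tr(rho(e_A) rho(e_B)^-1) = 4 if A = B and 0 otherwise — and rho(e_A)^-1 = (e_A)^2 * rho(e_A) with (e_A)^2 = +1 or -1, so the coefficient of e_A in the preimage is (e_A)^2 * tr(M rho(e_A))/4.
Nonzero projections over blades of grade <= 2: e_{1}: (e_{1})^2 = +1, tr(M rho(e_{1})) = -8, coefficient -2; e_{2} e_{4}: (e_{2} e_{4})^2 = -1, tr(M rho(e_{2} e_{4})) = \frac{24}{5}, coefficient -\frac{6}{5}. Every other blade of grade <= 2 projects to 0.
Answer: -2 e_{1} - \frac{6}{5} e_{2} e_{4}


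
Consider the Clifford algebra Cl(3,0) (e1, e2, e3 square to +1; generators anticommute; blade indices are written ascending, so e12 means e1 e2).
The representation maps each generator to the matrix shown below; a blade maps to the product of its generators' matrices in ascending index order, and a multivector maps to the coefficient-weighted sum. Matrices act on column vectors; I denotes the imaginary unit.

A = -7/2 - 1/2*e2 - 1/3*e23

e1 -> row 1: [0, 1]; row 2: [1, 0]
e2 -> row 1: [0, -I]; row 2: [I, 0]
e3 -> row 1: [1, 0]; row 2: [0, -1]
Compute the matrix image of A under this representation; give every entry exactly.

Bivector images (products of the table entries): rho(e23) = rho(e2)rho(e3) = row 1: [0, I]; row 2: [I, 0].
M = (-7/2)*1 + (-1/2)*rho(e2) + (-1/3)*rho(e23), summed entrywise (1 is the identity matrix):
Answer: row 1: [-7/2, I/6]; row 2: [-5*I/6, -7/2]


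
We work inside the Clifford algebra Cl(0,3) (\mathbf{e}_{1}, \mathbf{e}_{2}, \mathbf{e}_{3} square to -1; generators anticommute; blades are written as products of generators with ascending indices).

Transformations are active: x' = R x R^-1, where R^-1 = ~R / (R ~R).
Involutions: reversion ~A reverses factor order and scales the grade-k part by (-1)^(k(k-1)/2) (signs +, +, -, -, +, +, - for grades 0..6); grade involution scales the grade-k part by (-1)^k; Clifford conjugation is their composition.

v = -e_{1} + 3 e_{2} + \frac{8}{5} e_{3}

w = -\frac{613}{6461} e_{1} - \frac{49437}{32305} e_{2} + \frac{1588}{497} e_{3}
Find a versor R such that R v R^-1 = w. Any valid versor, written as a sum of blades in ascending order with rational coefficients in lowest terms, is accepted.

Equal squares first: v^2 = w^2 = -\frac{314}{25}. Then v + w = -\frac{7074}{6461} e_{1} + \frac{47478}{32305} e_{2} + \frac{11916}{2485} e_{3} is a versor taking v to w, provided it is invertible.
Answer: -\frac{7074}{6461} e_{1} + \frac{47478}{32305} e_{2} + \frac{11916}{2485} e_{3}


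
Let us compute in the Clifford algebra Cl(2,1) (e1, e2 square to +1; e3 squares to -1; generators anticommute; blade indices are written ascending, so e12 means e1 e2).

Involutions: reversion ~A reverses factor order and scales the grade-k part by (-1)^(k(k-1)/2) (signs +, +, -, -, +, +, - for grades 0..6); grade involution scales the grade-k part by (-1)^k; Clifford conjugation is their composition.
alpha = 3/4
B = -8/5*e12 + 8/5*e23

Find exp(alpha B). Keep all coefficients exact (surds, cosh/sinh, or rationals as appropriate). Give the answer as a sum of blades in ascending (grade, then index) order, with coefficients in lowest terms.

B^2 term by term: the squares give (-8/5)^2*(e12)^2 + (8/5)^2*(e23)^2 = 64/25*(-1) + 64/25*(+1) = 0 (each basis 2-blade squares to minus the product of its generators' squares); cross terms between blades sharing an index anticommute and cancel. So B^2 = 0.
B^2 = 0, so the series closes: exp(alpha B) = 1 + alpha B (parabolic case).
Answer: 1 - 6/5*e12 + 6/5*e23


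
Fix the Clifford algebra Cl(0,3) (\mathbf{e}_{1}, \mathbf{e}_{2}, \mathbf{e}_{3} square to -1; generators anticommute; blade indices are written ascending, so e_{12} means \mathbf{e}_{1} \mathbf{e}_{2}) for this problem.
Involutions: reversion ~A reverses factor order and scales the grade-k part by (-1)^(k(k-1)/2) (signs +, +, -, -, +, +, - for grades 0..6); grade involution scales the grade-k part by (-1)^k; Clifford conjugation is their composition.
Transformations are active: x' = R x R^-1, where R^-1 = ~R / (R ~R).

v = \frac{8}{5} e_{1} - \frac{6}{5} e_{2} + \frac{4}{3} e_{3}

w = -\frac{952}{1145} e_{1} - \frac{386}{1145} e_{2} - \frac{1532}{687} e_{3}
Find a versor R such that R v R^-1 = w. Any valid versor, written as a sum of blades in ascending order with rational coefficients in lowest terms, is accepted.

Why this works: both vectors square to -\frac{52}{9}, so q(v) = q(w) and R = v + w = \frac{176}{229} e_{1} - \frac{352}{229} e_{2} - \frac{616}{687} e_{3} carries v to w — its own direction survives, the complement (v - w)/2 flips.
Answer: \frac{176}{229} e_{1} - \frac{352}{229} e_{2} - \frac{616}{687} e_{3}


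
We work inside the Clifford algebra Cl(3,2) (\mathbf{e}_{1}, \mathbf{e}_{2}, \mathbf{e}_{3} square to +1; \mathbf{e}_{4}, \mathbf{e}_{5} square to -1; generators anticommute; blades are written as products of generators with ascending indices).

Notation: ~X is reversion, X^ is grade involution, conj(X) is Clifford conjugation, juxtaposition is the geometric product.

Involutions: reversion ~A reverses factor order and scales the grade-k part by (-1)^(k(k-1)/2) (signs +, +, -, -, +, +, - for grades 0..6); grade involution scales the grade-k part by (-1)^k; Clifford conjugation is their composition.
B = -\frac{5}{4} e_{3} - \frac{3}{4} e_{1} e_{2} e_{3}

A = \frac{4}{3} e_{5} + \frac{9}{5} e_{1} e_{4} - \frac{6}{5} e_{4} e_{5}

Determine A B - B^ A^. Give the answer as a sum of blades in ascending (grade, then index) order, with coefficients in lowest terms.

first term: \frac{5}{3} e_{3} e_{5} + \frac{9}{4} e_{1} e_{3} e_{4} + \frac{27}{20} e_{2} e_{3} e_{4} + \frac{3}{2} e_{3} e_{4} e_{5} + e_{1} e_{2} e_{3} e_{5} + \frac{9}{10} e_{1} e_{2} e_{3} e_{4} e_{5}
second term: -\frac{5}{3} e_{3} e_{5} - \frac{9}{4} e_{1} e_{3} e_{4} + \frac{27}{20} e_{2} e_{3} e_{4} - \frac{3}{2} e_{3} e_{4} e_{5} - e_{1} e_{2} e_{3} e_{5} - \frac{9}{10} e_{1} e_{2} e_{3} e_{4} e_{5}
Answer: \frac{10}{3} e_{3} e_{5} + \frac{9}{2} e_{1} e_{3} e_{4} + 3 e_{3} e_{4} e_{5} + 2 e_{1} e_{2} e_{3} e_{5} + \frac{9}{5} e_{1} e_{2} e_{3} e_{4} e_{5}


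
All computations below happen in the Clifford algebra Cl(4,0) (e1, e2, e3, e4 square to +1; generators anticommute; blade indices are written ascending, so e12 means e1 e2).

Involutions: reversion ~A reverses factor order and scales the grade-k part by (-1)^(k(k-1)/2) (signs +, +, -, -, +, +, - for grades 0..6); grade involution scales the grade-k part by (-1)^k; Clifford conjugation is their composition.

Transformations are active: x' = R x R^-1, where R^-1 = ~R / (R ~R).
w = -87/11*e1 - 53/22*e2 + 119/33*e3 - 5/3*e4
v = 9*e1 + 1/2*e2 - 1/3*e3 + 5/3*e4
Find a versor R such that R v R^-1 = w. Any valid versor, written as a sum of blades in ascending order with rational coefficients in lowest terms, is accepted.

Equal squares first: v^2 = w^2 = 3029/36. Then v + w = 12/11*e1 - 21/11*e2 + 36/11*e3 is a versor taking v to w, provided it is invertible.
Answer: 12/11*e1 - 21/11*e2 + 36/11*e3


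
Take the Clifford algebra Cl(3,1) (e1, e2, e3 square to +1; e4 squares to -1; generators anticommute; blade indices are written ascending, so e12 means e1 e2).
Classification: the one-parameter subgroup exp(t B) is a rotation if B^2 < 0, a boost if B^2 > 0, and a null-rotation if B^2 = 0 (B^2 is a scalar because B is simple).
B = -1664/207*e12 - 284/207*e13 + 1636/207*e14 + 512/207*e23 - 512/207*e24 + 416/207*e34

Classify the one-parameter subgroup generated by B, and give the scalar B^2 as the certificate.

B^2 term by term: the squares give (-1664/207)^2*(e12)^2 + (-284/207)^2*(e13)^2 + (1636/207)^2*(e14)^2 + (512/207)^2*(e23)^2 + (-512/207)^2*(e24)^2 + (416/207)^2*(e34)^2 = 2768896/42849*(-1) + 80656/42849*(-1) + 2676496/42849*(+1) + 262144/42849*(-1) + 262144/42849*(+1) + 173056/42849*(+1) = 0 (each basis 2-blade squares to minus the product of its generators' squares); cross terms between blades sharing an index anticommute and cancel; the commuting (index-disjoint) pairs give grade-4 terms 2*c*c'*(blade product), which cancel blade by blade — e1234: -1384448/42849 - 290816/42849 + 1675264/42849 = 0 — confirming B is simple. So B^2 = 0.
Answer: null-rotation, certificate B^2 = 0. The invariant at work: B^2 = 0 is unchanged by conjugation, hence its sign classifies the subgroup whatever basis B is written in.


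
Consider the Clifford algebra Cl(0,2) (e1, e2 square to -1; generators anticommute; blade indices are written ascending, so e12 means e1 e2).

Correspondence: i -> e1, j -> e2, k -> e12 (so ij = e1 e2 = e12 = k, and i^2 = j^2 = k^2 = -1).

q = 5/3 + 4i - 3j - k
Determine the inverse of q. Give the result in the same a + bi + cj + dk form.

In blades: q = 5/3 + 4*e1 - 3*e2 - e12.
With qbar = 5/3 - 4*e1 + 3*e2 + e12 (scalar fixed, mapped units negated), q qbar = 259/9 (the sum of squared coefficients), so q^-1 = qbar / (259/9) = 15/259 - 36/259*e1 + 27/259*e2 + 9/259*e12; translating back:
Answer: 15/259 - 36/259*i + 27/259*j + 9/259*k


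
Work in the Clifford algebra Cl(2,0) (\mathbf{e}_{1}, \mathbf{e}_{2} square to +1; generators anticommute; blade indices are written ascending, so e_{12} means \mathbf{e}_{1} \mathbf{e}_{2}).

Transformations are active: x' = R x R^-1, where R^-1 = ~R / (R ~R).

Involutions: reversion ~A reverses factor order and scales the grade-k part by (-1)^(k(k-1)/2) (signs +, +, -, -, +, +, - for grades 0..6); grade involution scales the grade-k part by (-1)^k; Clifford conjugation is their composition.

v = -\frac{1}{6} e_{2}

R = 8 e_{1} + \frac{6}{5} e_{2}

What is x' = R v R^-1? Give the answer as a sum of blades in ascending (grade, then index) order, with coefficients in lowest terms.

~R = 8 e_{1} + \frac{6}{5} e_{2}, and R ~R = \frac{1636}{25}, so R^-1 = ~R / (\frac{1636}{25}).
R v = -\frac{1}{5} - \frac{4}{3} e_{12}
Answer: -\frac{20}{409} e_{1} + \frac{391}{2454} e_{2}


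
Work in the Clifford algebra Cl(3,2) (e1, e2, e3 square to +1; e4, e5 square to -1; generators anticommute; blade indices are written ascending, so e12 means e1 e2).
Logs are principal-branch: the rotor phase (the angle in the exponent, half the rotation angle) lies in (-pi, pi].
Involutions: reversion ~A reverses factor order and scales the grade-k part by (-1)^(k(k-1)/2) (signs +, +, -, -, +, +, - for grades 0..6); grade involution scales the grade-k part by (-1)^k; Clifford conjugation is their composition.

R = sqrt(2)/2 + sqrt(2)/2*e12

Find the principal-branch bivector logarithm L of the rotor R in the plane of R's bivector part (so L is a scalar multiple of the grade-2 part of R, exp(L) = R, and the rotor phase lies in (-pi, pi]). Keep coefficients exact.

The scalar part of R is sqrt(2)/2, which pins the rotor phase on the principal branch; dividing the bivector part by the sine of that phase recovers the unit plane, and L is the phase times that plane.
Concretely: cos(phase) = sqrt(2)/2 gives phase = ±pi/4, and since phase/sin(phase) is even the sign is immaterial: L = (phase/sin(phase)) * <R>_2 = (sqrt(2)*pi/4) * <R>_2.
Answer: pi/4*e12


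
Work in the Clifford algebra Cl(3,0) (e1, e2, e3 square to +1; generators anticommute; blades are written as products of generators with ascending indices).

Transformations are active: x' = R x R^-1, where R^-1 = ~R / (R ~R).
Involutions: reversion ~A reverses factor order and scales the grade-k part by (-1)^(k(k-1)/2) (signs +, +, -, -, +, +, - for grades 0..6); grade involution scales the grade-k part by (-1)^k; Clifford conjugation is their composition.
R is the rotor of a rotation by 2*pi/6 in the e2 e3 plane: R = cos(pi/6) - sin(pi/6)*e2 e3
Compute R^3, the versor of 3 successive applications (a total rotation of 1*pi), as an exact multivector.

Half-angle bookkeeping: 3 applications in e2 e3 add up to rotor phase 3*pi/6 = pi/2, so R^3 = cos(pi/2) - sin(pi/2)*e2 e3.
cos(pi/2) = 0 and sin(pi/2) = 1, so R^3 = -e2 e3. The net rotation is 1*pi; the rotor keeps the half-angle phase exactly.
Answer: -e2 e3


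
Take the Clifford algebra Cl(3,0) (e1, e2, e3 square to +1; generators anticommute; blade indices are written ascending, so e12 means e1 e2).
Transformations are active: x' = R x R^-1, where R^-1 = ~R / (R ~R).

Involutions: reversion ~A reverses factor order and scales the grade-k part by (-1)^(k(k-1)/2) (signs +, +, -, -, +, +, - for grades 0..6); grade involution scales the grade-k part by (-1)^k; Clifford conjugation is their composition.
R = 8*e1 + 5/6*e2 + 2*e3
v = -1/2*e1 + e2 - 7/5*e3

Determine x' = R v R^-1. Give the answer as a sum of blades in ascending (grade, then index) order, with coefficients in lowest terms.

~R = 8*e1 + 5/6*e2 + 2*e3, and R ~R = 2473/36, so R^-1 = ~R / (2473/36).
R v = -179/30 + 101/12*e12 - 51/5*e13 - 19/6*e23
Answer: -22003/24730*e1 - 2831/2473*e2 + 2603/2473*e3


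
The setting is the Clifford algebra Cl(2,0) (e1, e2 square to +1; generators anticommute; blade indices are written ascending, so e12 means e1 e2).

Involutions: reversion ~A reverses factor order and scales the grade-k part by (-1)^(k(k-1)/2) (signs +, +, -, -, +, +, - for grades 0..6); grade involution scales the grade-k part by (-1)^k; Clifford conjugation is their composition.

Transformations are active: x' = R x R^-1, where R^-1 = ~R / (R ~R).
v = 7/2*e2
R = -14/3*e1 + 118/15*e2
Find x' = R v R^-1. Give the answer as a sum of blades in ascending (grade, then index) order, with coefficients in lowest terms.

~R = -14/3*e1 + 118/15*e2, and R ~R = 18824/225, so R^-1 = ~R / (18824/225).
R v = 413/15 - 49/3*e12
Answer: -14455/4706*e1 + 3948/2353*e2


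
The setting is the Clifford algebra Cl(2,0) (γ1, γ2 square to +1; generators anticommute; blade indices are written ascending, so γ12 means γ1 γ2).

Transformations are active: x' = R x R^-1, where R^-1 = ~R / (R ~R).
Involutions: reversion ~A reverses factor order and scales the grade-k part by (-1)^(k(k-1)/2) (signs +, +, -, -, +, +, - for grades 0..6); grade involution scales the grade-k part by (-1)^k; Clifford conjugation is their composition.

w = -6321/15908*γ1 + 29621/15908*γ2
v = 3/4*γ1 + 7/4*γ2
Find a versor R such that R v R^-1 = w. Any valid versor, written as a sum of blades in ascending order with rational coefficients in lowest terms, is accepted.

Sketch: the shared square 29/8 makes R = v + w = 2805/7954*γ1 + 14365/3977*γ2 the natural versor; its sandwich fixes that direction, negates (v - w)/2, and sends v to w.
Answer: 2805/7954*γ1 + 14365/3977*γ2


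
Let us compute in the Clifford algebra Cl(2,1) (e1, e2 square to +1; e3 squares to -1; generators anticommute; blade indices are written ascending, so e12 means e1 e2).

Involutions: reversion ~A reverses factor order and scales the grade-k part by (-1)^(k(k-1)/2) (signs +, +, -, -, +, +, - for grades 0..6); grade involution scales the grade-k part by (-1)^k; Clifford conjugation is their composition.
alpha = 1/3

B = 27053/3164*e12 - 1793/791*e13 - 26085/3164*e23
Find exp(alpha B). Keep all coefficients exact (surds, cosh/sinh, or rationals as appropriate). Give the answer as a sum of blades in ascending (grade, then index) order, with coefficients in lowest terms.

B^2 term by term: the squares give (27053/3164)^2*(e12)^2 + (-1793/791)^2*(e13)^2 + (-26085/3164)^2*(e23)^2 = 731864809/10010896*(-1) + 3214849/625681*(+1) + 680427225/10010896*(+1) = 0 (each basis 2-blade squares to minus the product of its generators' squares); cross terms between blades sharing an index anticommute and cancel. So B^2 = 0.
B^2 = 0, so the series truncates immediately: exp(alpha B) = 1 + alpha B (parabolic case).
Answer: 1 + 27053/9492*e12 - 1793/2373*e13 - 8695/3164*e23


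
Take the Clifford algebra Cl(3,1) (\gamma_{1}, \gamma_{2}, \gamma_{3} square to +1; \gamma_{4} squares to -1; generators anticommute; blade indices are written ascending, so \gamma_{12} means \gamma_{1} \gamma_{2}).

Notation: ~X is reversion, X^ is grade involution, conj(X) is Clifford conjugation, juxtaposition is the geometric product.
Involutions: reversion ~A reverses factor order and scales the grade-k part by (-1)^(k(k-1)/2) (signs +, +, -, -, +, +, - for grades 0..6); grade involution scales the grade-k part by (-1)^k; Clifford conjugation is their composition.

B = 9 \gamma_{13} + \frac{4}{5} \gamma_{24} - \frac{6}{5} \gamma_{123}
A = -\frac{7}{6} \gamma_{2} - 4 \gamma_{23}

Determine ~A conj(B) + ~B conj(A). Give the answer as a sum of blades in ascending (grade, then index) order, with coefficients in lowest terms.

first term: \frac{24}{5} \gamma_{1} + \frac{14}{15} \gamma_{4} - 36 \gamma_{12} - \frac{7}{5} \gamma_{13} + \frac{16}{5} \gamma_{34} - \frac{21}{2} \gamma_{123}
second term: -\frac{24}{5} \gamma_{1} + \frac{14}{15} \gamma_{4} + 36 \gamma_{12} - \frac{7}{5} \gamma_{13} - \frac{16}{5} \gamma_{34} + \frac{21}{2} \gamma_{123}
Answer: \frac{28}{15} \gamma_{4} - \frac{14}{5} \gamma_{13}


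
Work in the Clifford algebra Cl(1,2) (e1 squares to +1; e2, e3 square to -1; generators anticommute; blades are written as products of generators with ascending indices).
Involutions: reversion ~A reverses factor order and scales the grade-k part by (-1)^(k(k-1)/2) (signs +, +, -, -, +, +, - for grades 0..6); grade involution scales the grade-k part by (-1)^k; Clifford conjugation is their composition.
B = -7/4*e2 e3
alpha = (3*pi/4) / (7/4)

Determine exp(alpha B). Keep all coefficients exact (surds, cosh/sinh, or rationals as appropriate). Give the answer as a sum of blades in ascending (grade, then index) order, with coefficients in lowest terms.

B^2 = (-7/4)^2*(e2 e3)^2 = 49/16*(-1) = -49/16 (a basis 2-blade squares to minus the product of its generators' squares).
B^2 = -49/16 — the negative square puts this in the circular regime; l = 7/4, alpha*l = 3*pi/4, so exp(alpha B) = cos(3*pi/4) + (sin(3*pi/4)/(7/4))*B = -sqrt(2)/2 + (2*sqrt(2)/7)*B.
Answer: -sqrt(2)/2 - sqrt(2)/2*e2 e3


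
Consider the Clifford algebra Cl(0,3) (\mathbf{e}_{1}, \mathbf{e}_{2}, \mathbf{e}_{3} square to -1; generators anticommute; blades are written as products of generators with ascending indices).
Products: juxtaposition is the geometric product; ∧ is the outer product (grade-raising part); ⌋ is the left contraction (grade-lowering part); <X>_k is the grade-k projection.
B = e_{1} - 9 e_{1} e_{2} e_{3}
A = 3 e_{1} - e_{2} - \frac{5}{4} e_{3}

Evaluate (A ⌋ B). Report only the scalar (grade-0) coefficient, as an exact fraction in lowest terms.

step 1: -3 - \frac{45}{4} e_{1} e_{2} + 9 e_{1} e_{3} + 27 e_{2} e_{3}
Answer: -3
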